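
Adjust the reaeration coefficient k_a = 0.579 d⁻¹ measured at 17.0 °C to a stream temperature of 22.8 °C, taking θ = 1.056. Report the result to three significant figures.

k_a(T₂) = k_a(T₁) · θ^(T₂−T₁) = 0.579 × 1.056^(22.8−17.0)
= 0.579 × 1.056^5.80 = 0.579 × 1.372 = 0.7942 d⁻¹.

k_a ≈ 0.794 d⁻¹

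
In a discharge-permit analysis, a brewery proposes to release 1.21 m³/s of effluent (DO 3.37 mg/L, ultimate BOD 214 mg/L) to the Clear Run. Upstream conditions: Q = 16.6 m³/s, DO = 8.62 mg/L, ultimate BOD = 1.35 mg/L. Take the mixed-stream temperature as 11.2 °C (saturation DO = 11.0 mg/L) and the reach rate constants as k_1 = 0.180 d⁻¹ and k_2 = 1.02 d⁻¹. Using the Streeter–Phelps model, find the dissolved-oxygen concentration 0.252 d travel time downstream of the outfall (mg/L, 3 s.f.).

Mixed DO = (16.6×8.62 + 1.21×3.37)/(16.6+1.21) = 147.2/17.81 = 8.263 mg/L.
Mixed L₀ = (16.6×1.35 + 1.21×214)/(17.81) = 281.4/17.81 = 15.80 mg/L.
Initial deficit D₀ = C_s − DO₀ = 11.0 − 8.263 = 2.737 mg/L.
D(0.252) = [0.180×15.80/(1.02−0.180)](e^(−0.180×0.252) − e^(−1.02×0.252)) + 2.737 e^(−1.02×0.252)
= 3.385 × (0.9557 − 0.7733) + 2.737 × 0.7733 = 2.734 mg/L.
DO = 11.0 − 2.734 = 8.266 mg/L.

DO ≈ 8.27 mg/L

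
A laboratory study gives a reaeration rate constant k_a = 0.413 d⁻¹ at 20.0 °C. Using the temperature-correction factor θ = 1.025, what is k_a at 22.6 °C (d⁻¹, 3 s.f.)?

k_a ≈ 0.440 d⁻¹

k_a(T₂) = k_a(T₁) · θ^(T₂−T₁) = 0.413 × 1.025^(22.6−20.0)
= 0.413 × 1.025^2.60 = 0.413 × 1.066 = 0.4404 d⁻¹.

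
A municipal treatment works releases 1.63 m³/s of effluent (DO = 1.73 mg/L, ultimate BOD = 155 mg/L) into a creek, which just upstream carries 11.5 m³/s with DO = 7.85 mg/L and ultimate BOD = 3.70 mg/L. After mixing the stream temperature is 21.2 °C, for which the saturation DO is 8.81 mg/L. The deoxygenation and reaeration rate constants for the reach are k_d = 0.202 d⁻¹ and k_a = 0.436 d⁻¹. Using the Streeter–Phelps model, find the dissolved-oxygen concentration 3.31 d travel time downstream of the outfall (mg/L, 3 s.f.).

Mixed DO = (11.5×7.85 + 1.63×1.73)/(11.5+1.63) = 93.09/13.13 = 7.090 mg/L.
Mixed L₀ = (11.5×3.70 + 1.63×155)/(13.13) = 295.2/13.13 = 22.48 mg/L.
Initial deficit D₀ = C_s − DO₀ = 8.81 − 7.090 = 1.720 mg/L.
D(3.31) = [0.202×22.48/(0.436−0.202)](e^(−0.202×3.31) − e^(−0.436×3.31)) + 1.720 e^(−0.436×3.31)
= 19.41 × (0.5124 − 0.2362) + 1.720 × 0.2362 = 5.767 mg/L.
DO = 8.81 − 5.767 = 3.043 mg/L.

DO ≈ 3.04 mg/L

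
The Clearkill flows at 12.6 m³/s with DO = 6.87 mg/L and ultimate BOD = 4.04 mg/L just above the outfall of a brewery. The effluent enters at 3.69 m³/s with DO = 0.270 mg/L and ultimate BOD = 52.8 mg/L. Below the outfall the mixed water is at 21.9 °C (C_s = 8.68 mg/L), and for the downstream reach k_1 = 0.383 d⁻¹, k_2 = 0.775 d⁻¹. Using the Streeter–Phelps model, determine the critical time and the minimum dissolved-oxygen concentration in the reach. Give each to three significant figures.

t_c ≈ 1.15 d; minimum DO ≈ 3.88 mg/L

Mixed DO = (12.6×6.87 + 3.69×0.270)/(12.6+3.69) = 87.56/16.29 = 5.375 mg/L.
Mixed L₀ = (12.6×4.04 + 3.69×52.8)/(16.29) = 245.7/16.29 = 15.09 mg/L.
Initial deficit D₀ = C_s − DO₀ = 8.68 − 5.375 = 3.305 mg/L.
t_c = (1/0.3920) ln[(0.775/0.383)(1 − 3.305×0.3920/(0.383×15.09))] = 2.551 × ln(1.570) = 1.150 d.
D_c = (0.383/0.775) × 15.09 × e^(−0.383×1.150) = 0.4942 × 15.09 × 0.6437 = 4.799 mg/L.
Minimum DO = 8.68 − 4.799 = 3.881 mg/L.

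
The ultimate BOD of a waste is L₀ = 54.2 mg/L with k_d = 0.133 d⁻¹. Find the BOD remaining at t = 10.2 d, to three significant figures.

L_t = L₀ e^(−k_d t) = 54.2 × e^(−0.133×10.2) = 54.2 × 0.2575 = 13.96 mg/L.

L ≈ 14.0 mg/L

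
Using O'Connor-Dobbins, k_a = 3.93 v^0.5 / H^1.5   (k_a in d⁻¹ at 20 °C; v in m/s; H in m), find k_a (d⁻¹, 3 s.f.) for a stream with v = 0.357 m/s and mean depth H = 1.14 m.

k_a = 3.93 × 0.357^0.5 / 1.14^1.5 = 3.93 × 0.5975 / 1.217 = 1.929 d⁻¹.

k_a ≈ 1.93 d⁻¹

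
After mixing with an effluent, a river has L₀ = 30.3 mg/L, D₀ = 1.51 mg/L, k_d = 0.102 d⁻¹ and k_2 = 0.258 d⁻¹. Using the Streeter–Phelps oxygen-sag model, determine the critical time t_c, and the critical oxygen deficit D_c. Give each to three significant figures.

t_c ≈ 5.44 d; D_c ≈ 6.88 mg/L

At the critical point dD/dt = 0, so k_d L₀ e^(−k_d t) = k_2 D. Substituting D(t) from the Streeter–Phelps equation and solving for t gives
t_c = ln[(k_2/k_d)(1 − D₀(k_2−k_d)/(k_d L₀))] / (k_2−k_d).
Here k_2−k_d = 0.1560 d⁻¹ and 1 − D₀(k_2−k_d)/(k_d L₀) = 1 − 1.51×0.1560/(0.102×30.3) = 0.9238, so
t_c = ln(2.529 × 0.9238) / 0.1560 = 0.8487 / 0.1560 = 5.440 d.
L(t_c) = L₀ e^(−k_d t_c) = 30.3 × 0.5741 = 17.40 mg/L, and at the critical point k_2 D_c = k_d L, so D_c = (0.102/0.258) × 17.40 = 6.877 mg/L.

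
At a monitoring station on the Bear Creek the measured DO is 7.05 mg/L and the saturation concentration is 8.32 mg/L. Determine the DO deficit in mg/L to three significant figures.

D = C_s − C = 8.32 − 7.05 = 1.27 mg/L.

D ≈ 1.27 mg/L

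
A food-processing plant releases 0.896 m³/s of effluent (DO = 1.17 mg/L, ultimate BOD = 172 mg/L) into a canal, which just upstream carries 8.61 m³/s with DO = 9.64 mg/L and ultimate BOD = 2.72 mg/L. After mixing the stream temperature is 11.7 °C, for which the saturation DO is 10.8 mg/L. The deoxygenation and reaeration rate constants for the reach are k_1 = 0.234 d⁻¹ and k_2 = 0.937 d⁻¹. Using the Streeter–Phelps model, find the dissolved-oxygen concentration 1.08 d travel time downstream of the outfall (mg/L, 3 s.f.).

Mixed DO = (8.61×9.64 + 0.896×1.17)/(8.61+0.896) = 84.05/9.506 = 8.842 mg/L.
Mixed L₀ = (8.61×2.72 + 0.896×172)/(9.506) = 177.5/9.506 = 18.68 mg/L.
Initial deficit D₀ = C_s − DO₀ = 10.8 − 8.842 = 1.958 mg/L.
D(1.08) = [0.234×18.68/(0.937−0.234)](e^(−0.234×1.08) − e^(−0.937×1.08)) + 1.958 e^(−0.937×1.08)
= 6.216 × (0.7767 − 0.3635) + 1.958 × 0.3635 = 3.280 mg/L.
DO = 10.8 − 3.280 = 7.520 mg/L.

DO ≈ 7.52 mg/L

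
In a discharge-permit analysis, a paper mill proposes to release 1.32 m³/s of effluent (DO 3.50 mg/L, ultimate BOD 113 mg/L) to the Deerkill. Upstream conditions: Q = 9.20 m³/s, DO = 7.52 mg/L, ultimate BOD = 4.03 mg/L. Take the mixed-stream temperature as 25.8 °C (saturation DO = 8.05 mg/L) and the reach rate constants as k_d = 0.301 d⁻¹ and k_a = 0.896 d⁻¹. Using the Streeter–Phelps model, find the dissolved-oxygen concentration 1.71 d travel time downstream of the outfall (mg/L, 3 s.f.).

DO ≈ 4.41 mg/L

Mixed DO = (9.20×7.52 + 1.32×3.50)/(9.20+1.32) = 73.80/10.52 = 7.016 mg/L.
Mixed L₀ = (9.20×4.03 + 1.32×113)/(10.52) = 186.2/10.52 = 17.70 mg/L.
Initial deficit D₀ = C_s − DO₀ = 8.05 − 7.016 = 1.034 mg/L.
D(1.71) = [0.301×17.70/(0.896−0.301)](e^(−0.301×1.71) − e^(−0.896×1.71)) + 1.034 e^(−0.896×1.71)
= 8.956 × (0.5977 − 0.2161) + 1.034 × 0.2161 = 3.641 mg/L.
DO = 8.05 − 3.641 = 4.409 mg/L.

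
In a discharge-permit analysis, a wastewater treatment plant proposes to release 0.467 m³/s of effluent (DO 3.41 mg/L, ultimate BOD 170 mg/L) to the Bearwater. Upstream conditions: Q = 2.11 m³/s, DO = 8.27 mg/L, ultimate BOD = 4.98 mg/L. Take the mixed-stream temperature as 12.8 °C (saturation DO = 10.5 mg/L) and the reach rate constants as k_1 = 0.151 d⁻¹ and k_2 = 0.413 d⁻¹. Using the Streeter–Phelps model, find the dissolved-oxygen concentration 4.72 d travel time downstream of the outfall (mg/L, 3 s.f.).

Mixed DO = (2.11×8.27 + 0.467×3.41)/(2.11+0.467) = 19.04/2.577 = 7.389 mg/L.
Mixed L₀ = (2.11×4.98 + 0.467×170)/(2.577) = 89.90/2.577 = 34.88 mg/L.
Initial deficit D₀ = C_s − DO₀ = 10.5 − 7.389 = 3.111 mg/L.
D(4.72) = [0.151×34.88/(0.413−0.151)](e^(−0.151×4.72) − e^(−0.413×4.72)) + 3.111 e^(−0.413×4.72)
= 20.11 × (0.4903 − 0.1424) + 3.111 × 0.1424 = 7.438 mg/L.
DO = 10.5 − 7.438 = 3.062 mg/L.

DO ≈ 3.06 mg/L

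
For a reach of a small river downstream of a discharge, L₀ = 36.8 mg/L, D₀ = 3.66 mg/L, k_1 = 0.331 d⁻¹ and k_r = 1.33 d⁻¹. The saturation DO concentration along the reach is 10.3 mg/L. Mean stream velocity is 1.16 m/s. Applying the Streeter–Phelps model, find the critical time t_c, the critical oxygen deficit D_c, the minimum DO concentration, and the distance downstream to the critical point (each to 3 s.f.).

t_c = [1/(k_r−k_1)] ln[(k_r/k_1)(1 − D₀(k_r−k_1)/(k_1 L₀))]
= [1/(1.33−0.331)] ln[(1.33/0.331)(1 − 3.66×0.9990/(0.331×36.8))]
= (1/0.9990) ln[4.018 × 0.6998] = 1.001 × ln(2.812) = 1.001 × 1.034 = 1.035 d.
L(t_c) = L₀ e^(−k_1 t_c) = 36.8 × 0.7099 = 26.13 mg/L, and at the critical point k_r D_c = k_1 L, so D_c = (0.331/1.33) × 26.13 = 6.502 mg/L.
Minimum DO = C_s − D_c = 10.3 − 6.502 = 3.798 mg/L.
x_c = v t_c = 1.16 m/s × 1.035 d × 86400 s/d = 103700 m ≈ 104 km.

t_c ≈ 1.03 d; D_c ≈ 6.50 mg/L; min DO ≈ 3.80 mg/L; x_c ≈ 104 km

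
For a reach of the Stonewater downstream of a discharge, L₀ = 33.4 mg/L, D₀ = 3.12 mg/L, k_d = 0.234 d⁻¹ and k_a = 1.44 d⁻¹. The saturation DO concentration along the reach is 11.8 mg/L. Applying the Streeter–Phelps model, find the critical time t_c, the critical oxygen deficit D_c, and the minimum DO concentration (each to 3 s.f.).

With k_a/k_d = 6.154 and 1 − D₀(k_a−k_d)/(k_d L₀) = 0.5186,
t_c = ln(6.154 × 0.5186) / (1.44 − 0.234) = ln(3.191) / 1.206 = 1.160/1.206 = 0.9622 d.
L(t_c) = L₀ e^(−k_d t_c) = 33.4 × 0.7984 = 26.67 mg/L, and at the critical point k_a D_c = k_d L, so D_c = (0.234/1.44) × 26.67 = 4.333 mg/L.
Minimum DO = C_s − D_c = 11.8 − 4.333 = 7.467 mg/L.

t_c ≈ 0.962 d; D_c ≈ 4.33 mg/L; min DO ≈ 7.47 mg/L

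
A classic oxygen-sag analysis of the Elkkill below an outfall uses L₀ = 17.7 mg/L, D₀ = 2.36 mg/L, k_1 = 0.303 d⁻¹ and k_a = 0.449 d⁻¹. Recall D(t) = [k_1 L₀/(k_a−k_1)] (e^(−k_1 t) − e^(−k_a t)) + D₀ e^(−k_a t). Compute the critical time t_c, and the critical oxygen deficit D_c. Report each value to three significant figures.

t_c ≈ 2.24 d; D_c ≈ 6.06 mg/L

With k_a/k_1 = 1.482 and 1 − D₀(k_a−k_1)/(k_1 L₀) = 0.9358,
t_c = ln(1.482 × 0.9358) / (0.449 − 0.303) = ln(1.387) / 0.1460 = 0.3269/0.1460 = 2.239 d.
D_c = (k_1/k_a) L₀ e^(−k_1 t_c) = (0.303/0.449) × 17.7 × e^(−0.303×2.239) = 0.6748 × 17.7 × 0.5074 = 6.061 mg/L.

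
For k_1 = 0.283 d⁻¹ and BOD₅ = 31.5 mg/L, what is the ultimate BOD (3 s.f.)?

L₀ ≈ 41.6 mg/L

BOD₅ = L₀(1 − e^(−5k_1)) ⇒ L₀ = BOD₅ / (1 − e^(−5×0.283))
= 31.5 / (1 − 0.2429) = 31.5 / 0.7571 = 41.61 mg/L.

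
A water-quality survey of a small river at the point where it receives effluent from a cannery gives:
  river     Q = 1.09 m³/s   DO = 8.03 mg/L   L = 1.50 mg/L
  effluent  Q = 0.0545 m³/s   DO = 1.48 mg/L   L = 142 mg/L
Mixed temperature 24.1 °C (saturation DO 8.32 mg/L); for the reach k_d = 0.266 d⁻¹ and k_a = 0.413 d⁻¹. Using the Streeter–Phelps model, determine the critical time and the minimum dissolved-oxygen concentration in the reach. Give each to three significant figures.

Mixed DO = (1.09×8.03 + 0.0545×1.48)/(1.09+0.0545) = 8.833/1.145 = 7.718 mg/L.
Mixed L₀ = (1.09×1.50 + 0.0545×142)/(1.145) = 9.374/1.145 = 8.190 mg/L.
Initial deficit D₀ = C_s − DO₀ = 8.32 − 7.718 = 0.6019 mg/L.
t_c = (1/0.1470) ln[(0.413/0.266)(1 − 0.6019×0.1470/(0.266×8.190))] = 6.803 × ln(1.490) = 2.711 d.
D_c = (0.266/0.413) × 8.190 × e^(−0.266×2.711) = 0.6441 × 8.190 × 0.4862 = 2.565 mg/L.
Minimum DO = 8.32 − 2.565 = 5.755 mg/L.

t_c ≈ 2.71 d; minimum DO ≈ 5.76 mg/L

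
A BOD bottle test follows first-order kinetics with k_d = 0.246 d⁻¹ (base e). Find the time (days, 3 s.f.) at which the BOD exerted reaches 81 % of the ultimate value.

t ≈ 6.75 d

y/L₀ = 1 − e^(−k_d t) = 0.81 ⇒ e^(−k_d t) = 0.190
t = −ln(0.190) / 0.246 = 1.661 / 0.246 = 6.751 d.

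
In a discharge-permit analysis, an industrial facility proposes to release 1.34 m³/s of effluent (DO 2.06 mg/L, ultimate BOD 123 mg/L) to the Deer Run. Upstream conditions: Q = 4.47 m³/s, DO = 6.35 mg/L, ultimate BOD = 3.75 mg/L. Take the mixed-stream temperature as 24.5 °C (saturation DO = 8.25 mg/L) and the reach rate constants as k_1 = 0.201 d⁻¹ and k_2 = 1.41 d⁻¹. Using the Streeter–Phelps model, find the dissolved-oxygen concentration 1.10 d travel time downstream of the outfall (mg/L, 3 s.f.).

Mixed DO = (4.47×6.35 + 1.34×2.06)/(4.47+1.34) = 31.14/5.810 = 5.361 mg/L.
Mixed L₀ = (4.47×3.75 + 1.34×123)/(5.810) = 181.6/5.810 = 31.25 mg/L.
Initial deficit D₀ = C_s − DO₀ = 8.25 − 5.361 = 2.889 mg/L.
D(1.10) = [0.201×31.25/(1.41−0.201)](e^(−0.201×1.10) − e^(−1.41×1.10)) + 2.889 e^(−1.41×1.10)
= 5.196 × (0.8016 − 0.2120) + 2.889 × 0.2120 = 3.676 mg/L.
DO = 8.25 − 3.676 = 4.574 mg/L.

DO ≈ 4.57 mg/L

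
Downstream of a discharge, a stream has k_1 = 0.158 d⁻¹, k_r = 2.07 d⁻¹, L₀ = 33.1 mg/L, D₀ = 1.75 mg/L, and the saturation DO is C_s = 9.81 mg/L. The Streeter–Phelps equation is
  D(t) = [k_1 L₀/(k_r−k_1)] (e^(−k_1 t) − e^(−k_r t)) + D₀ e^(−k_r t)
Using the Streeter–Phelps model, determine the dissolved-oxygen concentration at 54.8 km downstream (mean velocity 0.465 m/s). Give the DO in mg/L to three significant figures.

DO ≈ 7.66 mg/L

Travel time t = x/v = 54.8 km / (0.465 m/s) = 54800 m / 0.465 m/s = 117800 s = 1.364 d.
k_1 L₀/(k_r−k_1) = 0.158×33.1/(2.07−0.158) = 5.230/1.912 = 2.735 mg/L.
e^(−k_1 t) = e^(−0.158×1.364) = 0.8061; e^(−k_r t) = e^(−2.07×1.364) = 0.05940.
D = 2.735 × (0.8061 − 0.05940) + 1.75 × 0.05940 = 2.042 + 0.1039 = 2.146 mg/L.
DO = C_s − D = 9.81 − 2.146 = 7.664 mg/L.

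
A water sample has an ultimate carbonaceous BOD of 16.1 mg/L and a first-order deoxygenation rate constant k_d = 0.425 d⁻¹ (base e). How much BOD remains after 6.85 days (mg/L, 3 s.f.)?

L ≈ 0.876 mg/L

L_t = L₀ e^(−k_d t) = 16.1 × e^(−0.425×6.85) = 16.1 × 0.05441 = 0.8760 mg/L.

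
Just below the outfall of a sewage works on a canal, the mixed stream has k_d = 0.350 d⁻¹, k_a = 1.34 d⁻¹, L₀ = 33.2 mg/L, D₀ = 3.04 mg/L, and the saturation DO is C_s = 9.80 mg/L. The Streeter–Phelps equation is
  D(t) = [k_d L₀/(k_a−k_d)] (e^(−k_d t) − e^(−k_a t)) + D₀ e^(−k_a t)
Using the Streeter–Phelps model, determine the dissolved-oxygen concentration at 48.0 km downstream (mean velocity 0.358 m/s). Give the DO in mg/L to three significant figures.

Travel time t = x/v = 48.0 km / (0.358 m/s) = 48000 m / 0.358 m/s = 134100 s = 1.552 d.
k_d L₀/(k_a−k_d) = 0.350×33.2/(1.34−0.350) = 11.62/0.9900 = 11.74 mg/L.
e^(−k_d t) = e^(−0.350×1.552) = 0.5809; e^(−k_a t) = e^(−1.34×1.552) = 0.1250.
D = 11.74 × (0.5809 − 0.1250) + 3.04 × 0.1250 = 5.351 + 0.3800 = 5.731 mg/L.
DO = C_s − D = 9.80 − 5.731 = 4.069 mg/L.

DO ≈ 4.07 mg/L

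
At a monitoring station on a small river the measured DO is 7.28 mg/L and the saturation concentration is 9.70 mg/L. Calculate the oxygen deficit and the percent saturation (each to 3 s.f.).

D = C_s − C = 9.70 − 7.28 = 2.42 mg/L.
% saturation = 7.28/9.70 × 100 = 75.1 %.

D ≈ 2.42 mg/L; 75.1 % saturation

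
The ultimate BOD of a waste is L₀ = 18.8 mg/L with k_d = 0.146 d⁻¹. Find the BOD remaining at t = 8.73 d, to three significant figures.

L_t = L₀ e^(−k_d t) = 18.8 × e^(−0.146×8.73) = 18.8 × 0.2795 = 5.256 mg/L.

L ≈ 5.26 mg/L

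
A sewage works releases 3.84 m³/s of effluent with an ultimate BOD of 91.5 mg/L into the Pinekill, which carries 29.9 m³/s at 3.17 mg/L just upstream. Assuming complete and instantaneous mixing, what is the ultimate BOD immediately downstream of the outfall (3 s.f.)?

13.2 mg/L

Flow-weighted mixing: C = (Q_r C_r + Q_w C_w)/(Q_r + Q_w)
= (29.9×3.17 + 3.84×91.5)/(29.9 + 3.84) = 446.1/33.74 = 13.22 mg/L.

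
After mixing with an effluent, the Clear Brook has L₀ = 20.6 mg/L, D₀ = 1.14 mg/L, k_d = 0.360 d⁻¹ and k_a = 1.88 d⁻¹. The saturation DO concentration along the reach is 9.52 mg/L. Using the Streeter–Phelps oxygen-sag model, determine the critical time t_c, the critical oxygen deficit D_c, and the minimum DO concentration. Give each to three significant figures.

With k_a/k_d = 5.222 and 1 − D₀(k_a−k_d)/(k_d L₀) = 0.7663,
t_c = ln(5.222 × 0.7663) / (1.88 − 0.360) = ln(4.002) / 1.520 = 1.387/1.520 = 0.9124 d.
L(t_c) = L₀ e^(−k_d t_c) = 20.6 × 0.7200 = 14.83 mg/L, and at the critical point k_a D_c = k_d L, so D_c = (0.360/1.88) × 14.83 = 2.840 mg/L.
Minimum DO = C_s − D_c = 9.52 − 2.840 = 6.680 mg/L.

t_c ≈ 0.912 d; D_c ≈ 2.84 mg/L; min DO ≈ 6.68 mg/L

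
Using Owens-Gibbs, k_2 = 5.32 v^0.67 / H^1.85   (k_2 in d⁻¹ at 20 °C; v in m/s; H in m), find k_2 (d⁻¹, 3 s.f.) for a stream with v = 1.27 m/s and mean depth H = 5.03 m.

k_2 = 5.32 × 1.27^0.67 / 5.03^1.85 = 5.32 × 1.174 / 19.86 = 0.3145 d⁻¹.

k_2 ≈ 0.314 d⁻¹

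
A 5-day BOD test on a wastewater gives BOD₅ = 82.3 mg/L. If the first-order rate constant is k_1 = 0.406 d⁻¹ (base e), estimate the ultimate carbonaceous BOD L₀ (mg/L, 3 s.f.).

L₀ ≈ 94.7 mg/L

BOD₅ = L₀(1 − e^(−5k_1)) ⇒ L₀ = BOD₅ / (1 − e^(−5×0.406))
= 82.3 / (1 − 0.1313) = 82.3 / 0.8687 = 94.74 mg/L.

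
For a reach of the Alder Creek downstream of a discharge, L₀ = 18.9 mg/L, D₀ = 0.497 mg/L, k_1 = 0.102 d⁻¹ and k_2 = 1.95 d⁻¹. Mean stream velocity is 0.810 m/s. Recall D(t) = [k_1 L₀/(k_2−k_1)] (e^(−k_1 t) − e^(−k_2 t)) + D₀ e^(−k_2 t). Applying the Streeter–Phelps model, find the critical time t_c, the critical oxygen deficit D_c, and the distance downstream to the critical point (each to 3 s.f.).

t_c = [1/(k_2−k_1)] ln[(k_2/k_1)(1 − D₀(k_2−k_1)/(k_1 L₀))]
= [1/(1.95−0.102)] ln[(1.95/0.102)(1 − 0.497×1.848/(0.102×18.9))]
= (1/1.848) ln[19.12 × 0.5236] = 0.5411 × ln(10.01) = 0.5411 × 2.304 = 1.247 d.
L(t_c) = L₀ e^(−k_1 t_c) = 18.9 × 0.8806 = 16.64 mg/L, and at the critical point k_2 D_c = k_1 L, so D_c = (0.102/1.95) × 16.64 = 0.8706 mg/L.
x_c = v t_c = 0.810 m/s × 1.247 d × 86400 s/d = 87240 m ≈ 87.2 km.

t_c ≈ 1.25 d; D_c ≈ 0.871 mg/L; x_c ≈ 87.2 km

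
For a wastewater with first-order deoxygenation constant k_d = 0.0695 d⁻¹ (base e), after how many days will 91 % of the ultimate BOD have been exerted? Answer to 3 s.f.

t ≈ 34.6 d

y/L₀ = 1 − e^(−k_d t) = 0.91 ⇒ e^(−k_d t) = 0.0900
t = −ln(0.0900) / 0.0695 = 2.408 / 0.0695 = 34.65 d.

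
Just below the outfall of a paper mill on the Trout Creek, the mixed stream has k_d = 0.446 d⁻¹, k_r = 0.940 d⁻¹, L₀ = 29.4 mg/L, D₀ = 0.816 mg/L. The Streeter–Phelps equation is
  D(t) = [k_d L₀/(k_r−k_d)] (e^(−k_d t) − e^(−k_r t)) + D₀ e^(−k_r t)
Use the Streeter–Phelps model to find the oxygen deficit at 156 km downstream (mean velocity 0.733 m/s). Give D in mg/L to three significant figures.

Travel time t = x/v = 156 km / (0.733 m/s) = 156000 m / 0.733 m/s = 212800 s = 2.463 d.
k_d L₀/(k_r−k_d) = 0.446×29.4/(0.940−0.446) = 13.11/0.4940 = 26.54 mg/L.
e^(−k_d t) = e^(−0.446×2.463) = 0.3333; e^(−k_r t) = e^(−0.940×2.463) = 0.09872.
D = 26.54 × (0.3333 − 0.09872) + 0.816 × 0.09872 = 6.227 + 0.08056 = 6.308 mg/L.

D ≈ 6.31 mg/L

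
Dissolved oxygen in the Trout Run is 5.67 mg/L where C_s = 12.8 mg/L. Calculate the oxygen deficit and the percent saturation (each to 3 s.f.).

D ≈ 7.13 mg/L; 44.3 % saturation

D = C_s − C = 12.8 − 5.67 = 7.13 mg/L.
% saturation = 5.67/12.8 × 100 = 44.3 %.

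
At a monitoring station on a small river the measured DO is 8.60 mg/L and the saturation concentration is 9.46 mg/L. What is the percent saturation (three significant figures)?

% saturation = C/C_s × 100 = 8.60/9.46 × 100 = 90.9 %.

90.9 % saturation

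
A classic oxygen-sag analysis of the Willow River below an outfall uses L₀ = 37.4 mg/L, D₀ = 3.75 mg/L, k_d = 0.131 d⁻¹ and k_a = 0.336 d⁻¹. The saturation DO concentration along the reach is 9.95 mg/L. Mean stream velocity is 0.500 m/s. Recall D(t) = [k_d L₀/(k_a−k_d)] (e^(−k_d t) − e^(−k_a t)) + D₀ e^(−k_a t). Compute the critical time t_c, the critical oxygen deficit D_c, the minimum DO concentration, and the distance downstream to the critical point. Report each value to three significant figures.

t_c ≈ 3.76 d; D_c ≈ 8.91 mg/L; min DO ≈ 1.04 mg/L; x_c ≈ 163 km

At the critical point dD/dt = 0, so k_d L₀ e^(−k_d t) = k_a D. Substituting D(t) from the Streeter–Phelps equation and solving for t gives
t_c = ln[(k_a/k_d)(1 − D₀(k_a−k_d)/(k_d L₀))] / (k_a−k_d).
Here k_a−k_d = 0.2050 d⁻¹ and 1 − D₀(k_a−k_d)/(k_d L₀) = 1 − 3.75×0.2050/(0.131×37.4) = 0.8431, so
t_c = ln(2.565 × 0.8431) / 0.2050 = 0.7712 / 0.2050 = 3.762 d.
D_c = (k_d/k_a) L₀ e^(−k_d t_c) = (0.131/0.336) × 37.4 × e^(−0.131×3.762) = 0.3899 × 37.4 × 0.6109 = 8.908 mg/L.
Minimum DO = C_s − D_c = 9.95 − 8.908 = 1.042 mg/L.
x_c = v t_c = 0.500 m/s × 3.762 d × 86400 s/d = 162500 m ≈ 163 km.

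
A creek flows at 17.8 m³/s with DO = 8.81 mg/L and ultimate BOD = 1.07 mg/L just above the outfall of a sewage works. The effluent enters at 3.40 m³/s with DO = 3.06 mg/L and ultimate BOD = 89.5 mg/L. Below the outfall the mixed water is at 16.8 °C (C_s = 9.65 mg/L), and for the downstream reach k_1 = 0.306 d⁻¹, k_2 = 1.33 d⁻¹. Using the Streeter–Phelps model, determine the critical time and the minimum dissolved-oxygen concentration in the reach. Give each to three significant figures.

t_c ≈ 0.958 d; minimum DO ≈ 7.03 mg/L

Mixed DO = (17.8×8.81 + 3.40×3.06)/(17.8+3.40) = 167.2/21.20 = 7.888 mg/L.
Mixed L₀ = (17.8×1.07 + 3.40×89.5)/(21.20) = 323.3/21.20 = 15.25 mg/L.
Initial deficit D₀ = C_s − DO₀ = 9.65 − 7.888 = 1.762 mg/L.
t_c = (1/1.024) ln[(1.33/0.306)(1 − 1.762×1.024/(0.306×15.25))] = 0.9766 × ln(2.666) = 0.9576 d.
D_c = (0.306/1.33) × 15.25 × e^(−0.306×0.9576) = 0.2301 × 15.25 × 0.7460 = 2.618 mg/L.
Minimum DO = 9.65 − 2.618 = 7.032 mg/L.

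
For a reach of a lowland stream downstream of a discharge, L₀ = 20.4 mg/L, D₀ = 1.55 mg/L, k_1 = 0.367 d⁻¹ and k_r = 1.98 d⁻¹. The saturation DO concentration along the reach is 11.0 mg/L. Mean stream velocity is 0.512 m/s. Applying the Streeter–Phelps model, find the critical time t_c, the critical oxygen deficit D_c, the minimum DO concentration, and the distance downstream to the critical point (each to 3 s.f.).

t_c ≈ 0.793 d; D_c ≈ 2.83 mg/L; min DO ≈ 8.17 mg/L; x_c ≈ 35.1 km

t_c = [1/(k_r−k_1)] ln[(k_r/k_1)(1 − D₀(k_r−k_1)/(k_1 L₀))]
= [1/(1.98−0.367)] ln[(1.98/0.367)(1 − 1.55×1.613/(0.367×20.4))]
= (1/1.613) ln[5.395 × 0.6661] = 0.6200 × ln(3.593) = 0.6200 × 1.279 = 0.7930 d.
D_c = (k_1/k_r) L₀ e^(−k_1 t_c) = (0.367/1.98) × 20.4 × e^(−0.367×0.7930) = 0.1854 × 20.4 × 0.7475 = 2.826 mg/L.
Minimum DO = C_s − D_c = 11.0 − 2.826 = 8.174 mg/L.
x_c = v t_c = 0.512 m/s × 0.7930 d × 86400 s/d = 35080 m ≈ 35.1 km.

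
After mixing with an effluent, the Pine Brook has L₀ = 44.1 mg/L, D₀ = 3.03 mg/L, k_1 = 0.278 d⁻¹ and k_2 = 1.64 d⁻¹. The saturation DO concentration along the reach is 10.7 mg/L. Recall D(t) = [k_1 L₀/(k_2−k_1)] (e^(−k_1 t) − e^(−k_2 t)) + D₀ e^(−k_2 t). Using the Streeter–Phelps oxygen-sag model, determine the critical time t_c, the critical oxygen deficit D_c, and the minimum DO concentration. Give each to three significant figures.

t_c ≈ 1.00 d; D_c ≈ 5.66 mg/L; min DO ≈ 5.04 mg/L

t_c = [1/(k_2−k_1)] ln[(k_2/k_1)(1 − D₀(k_2−k_1)/(k_1 L₀))]
= [1/(1.64−0.278)] ln[(1.64/0.278)(1 − 3.03×1.362/(0.278×44.1))]
= (1/1.362) ln[5.899 × 0.6634] = 0.7342 × ln(3.913) = 0.7342 × 1.364 = 1.002 d.
L(t_c) = L₀ e^(−k_1 t_c) = 44.1 × 0.7569 = 33.38 mg/L, and at the critical point k_2 D_c = k_1 L, so D_c = (0.278/1.64) × 33.38 = 5.658 mg/L.
Minimum DO = C_s − D_c = 10.7 − 5.658 = 5.042 mg/L.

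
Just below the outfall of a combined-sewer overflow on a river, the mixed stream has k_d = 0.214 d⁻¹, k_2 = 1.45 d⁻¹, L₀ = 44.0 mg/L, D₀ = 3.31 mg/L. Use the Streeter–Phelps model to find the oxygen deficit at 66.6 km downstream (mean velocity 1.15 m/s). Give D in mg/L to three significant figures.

Travel time t = x/v = 66.6 km / (1.15 m/s) = 66600 m / 1.15 m/s = 57910 s = 0.6703 d.
k_d L₀/(k_2−k_d) = 0.214×44.0/(1.45−0.214) = 9.416/1.236 = 7.618 mg/L.
e^(−k_d t) = e^(−0.214×0.6703) = 0.8664; e^(−k_2 t) = e^(−1.45×0.6703) = 0.3784.
D = 7.618 × (0.8664 − 0.3784) + 3.31 × 0.3784 = 3.718 + 1.252 = 4.970 mg/L.

D ≈ 4.97 mg/L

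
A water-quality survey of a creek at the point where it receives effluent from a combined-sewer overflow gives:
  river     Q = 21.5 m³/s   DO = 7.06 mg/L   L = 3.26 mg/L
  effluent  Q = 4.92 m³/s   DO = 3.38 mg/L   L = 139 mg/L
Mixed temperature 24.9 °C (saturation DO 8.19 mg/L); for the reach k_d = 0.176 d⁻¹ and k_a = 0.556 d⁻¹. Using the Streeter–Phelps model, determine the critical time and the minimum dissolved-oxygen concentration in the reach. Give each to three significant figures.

Mixed DO = (21.5×7.06 + 4.92×3.38)/(21.5+4.92) = 168.4/26.42 = 6.375 mg/L.
Mixed L₀ = (21.5×3.26 + 4.92×139)/(26.42) = 754.0/26.42 = 28.54 mg/L.
Initial deficit D₀ = C_s − DO₀ = 8.19 − 6.375 = 1.815 mg/L.
t_c = (1/0.3800) ln[(0.556/0.176)(1 − 1.815×0.3800/(0.176×28.54))] = 2.632 × ln(2.725) = 2.638 d.
D_c = (0.176/0.556) × 28.54 × e^(−0.176×2.638) = 0.3165 × 28.54 × 0.6286 = 5.678 mg/L.
Minimum DO = 8.19 − 5.678 = 2.512 mg/L.

t_c ≈ 2.64 d; minimum DO ≈ 2.51 mg/L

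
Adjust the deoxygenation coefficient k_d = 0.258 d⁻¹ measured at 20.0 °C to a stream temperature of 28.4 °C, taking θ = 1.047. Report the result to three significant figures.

k_d(T₂) = k_d(T₁) · θ^(T₂−T₁) = 0.258 × 1.047^(28.4−20.0)
= 0.258 × 1.047^8.40 = 0.258 × 1.471 = 0.3795 d⁻¹.

k_d ≈ 0.379 d⁻¹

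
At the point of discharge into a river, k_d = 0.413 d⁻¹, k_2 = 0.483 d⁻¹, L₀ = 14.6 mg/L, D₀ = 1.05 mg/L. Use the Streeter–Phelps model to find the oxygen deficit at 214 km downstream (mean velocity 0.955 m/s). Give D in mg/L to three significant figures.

D ≈ 5.20 mg/L

Travel time t = x/v = 214 km / (0.955 m/s) = 214000 m / 0.955 m/s = 224100 s = 2.594 d.
k_d L₀/(k_2−k_d) = 0.413×14.6/(0.483−0.413) = 6.030/0.07000 = 86.14 mg/L.
e^(−k_d t) = e^(−0.413×2.594) = 0.3426; e^(−k_2 t) = e^(−0.483×2.594) = 0.2857.
D = 86.14 × (0.3426 − 0.2857) + 1.05 × 0.2857 = 4.900 + 0.3000 = 5.200 mg/L.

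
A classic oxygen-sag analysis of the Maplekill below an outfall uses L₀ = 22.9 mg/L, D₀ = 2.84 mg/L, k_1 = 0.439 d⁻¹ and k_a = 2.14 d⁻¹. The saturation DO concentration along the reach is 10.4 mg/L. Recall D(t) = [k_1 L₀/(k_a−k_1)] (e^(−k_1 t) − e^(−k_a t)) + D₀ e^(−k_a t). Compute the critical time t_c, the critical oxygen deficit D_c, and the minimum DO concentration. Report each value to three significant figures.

t_c ≈ 0.546 d; D_c ≈ 3.70 mg/L; min DO ≈ 6.70 mg/L

With k_a/k_1 = 4.875 and 1 − D₀(k_a−k_1)/(k_1 L₀) = 0.5195,
t_c = ln(4.875 × 0.5195) / (2.14 − 0.439) = ln(2.532) / 1.701 = 0.9291/1.701 = 0.5462 d.
D_c = (k_1/k_a) L₀ e^(−k_1 t_c) = (0.439/2.14) × 22.9 × e^(−0.439×0.5462) = 0.2051 × 22.9 × 0.7868 = 3.696 mg/L.
Minimum DO = C_s − D_c = 10.4 − 3.696 = 6.704 mg/L.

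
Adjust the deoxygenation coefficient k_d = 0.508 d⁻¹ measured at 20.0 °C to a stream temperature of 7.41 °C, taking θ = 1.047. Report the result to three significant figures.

k_d(T₂) = k_d(T₁) · θ^(T₂−T₁) = 0.508 × 1.047^(7.41−20.0)
= 0.508 × 1.047^-12.6 = 0.508 × 0.5609 = 0.2849 d⁻¹.

k_d ≈ 0.285 d⁻¹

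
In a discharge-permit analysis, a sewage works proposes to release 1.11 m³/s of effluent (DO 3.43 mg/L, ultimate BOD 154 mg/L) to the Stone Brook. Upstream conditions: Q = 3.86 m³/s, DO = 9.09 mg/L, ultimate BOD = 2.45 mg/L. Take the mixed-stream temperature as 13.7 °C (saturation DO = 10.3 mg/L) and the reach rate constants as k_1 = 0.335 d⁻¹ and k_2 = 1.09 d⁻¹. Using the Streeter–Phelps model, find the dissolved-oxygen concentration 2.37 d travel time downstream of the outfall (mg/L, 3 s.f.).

Mixed DO = (3.86×9.09 + 1.11×3.43)/(3.86+1.11) = 38.89/4.970 = 7.826 mg/L.
Mixed L₀ = (3.86×2.45 + 1.11×154)/(4.970) = 180.4/4.970 = 36.30 mg/L.
Initial deficit D₀ = C_s − DO₀ = 10.3 − 7.826 = 2.474 mg/L.
D(2.37) = [0.335×36.30/(1.09−0.335)](e^(−0.335×2.37) − e^(−1.09×2.37)) + 2.474 e^(−1.09×2.37)
= 16.11 × (0.4521 − 0.07552) + 2.474 × 0.07552 = 6.251 mg/L.
DO = 10.3 − 6.251 = 4.049 mg/L.

DO ≈ 4.05 mg/L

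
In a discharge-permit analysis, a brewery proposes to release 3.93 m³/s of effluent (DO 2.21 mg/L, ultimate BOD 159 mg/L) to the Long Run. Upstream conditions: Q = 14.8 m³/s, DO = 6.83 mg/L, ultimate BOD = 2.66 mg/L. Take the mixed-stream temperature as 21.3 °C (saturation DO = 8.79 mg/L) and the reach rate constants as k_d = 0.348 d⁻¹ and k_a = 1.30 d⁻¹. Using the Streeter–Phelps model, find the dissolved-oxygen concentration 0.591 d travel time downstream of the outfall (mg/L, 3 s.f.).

Mixed DO = (14.8×6.83 + 3.93×2.21)/(14.8+3.93) = 109.8/18.73 = 5.861 mg/L.
Mixed L₀ = (14.8×2.66 + 3.93×159)/(18.73) = 664.2/18.73 = 35.46 mg/L.
Initial deficit D₀ = C_s − DO₀ = 8.79 − 5.861 = 2.929 mg/L.
D(0.591) = [0.348×35.46/(1.30−0.348)](e^(−0.348×0.591) − e^(−1.30×0.591)) + 2.929 e^(−1.30×0.591)
= 12.96 × (0.8141 − 0.4638) + 2.929 × 0.4638 = 5.900 mg/L.
DO = 8.79 − 5.900 = 2.890 mg/L.

DO ≈ 2.89 mg/L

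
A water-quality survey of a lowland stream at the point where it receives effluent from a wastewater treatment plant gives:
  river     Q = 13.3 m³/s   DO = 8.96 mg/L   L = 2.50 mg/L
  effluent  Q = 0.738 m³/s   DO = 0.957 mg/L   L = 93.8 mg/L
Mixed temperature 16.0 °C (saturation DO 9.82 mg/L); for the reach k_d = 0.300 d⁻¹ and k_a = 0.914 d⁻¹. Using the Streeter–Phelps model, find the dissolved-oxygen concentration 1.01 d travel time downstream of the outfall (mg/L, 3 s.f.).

DO ≈ 8.09 mg/L

Mixed DO = (13.3×8.96 + 0.738×0.957)/(13.3+0.738) = 119.9/14.04 = 8.539 mg/L.
Mixed L₀ = (13.3×2.50 + 0.738×93.8)/(14.04) = 102.5/14.04 = 7.300 mg/L.
Initial deficit D₀ = C_s − DO₀ = 9.82 − 8.539 = 1.281 mg/L.
D(1.01) = [0.300×7.300/(0.914−0.300)](e^(−0.300×1.01) − e^(−0.914×1.01)) + 1.281 e^(−0.914×1.01)
= 3.567 × (0.7386 − 0.3973) + 1.281 × 0.3973 = 1.726 mg/L.
DO = 9.82 − 1.726 = 8.094 mg/L.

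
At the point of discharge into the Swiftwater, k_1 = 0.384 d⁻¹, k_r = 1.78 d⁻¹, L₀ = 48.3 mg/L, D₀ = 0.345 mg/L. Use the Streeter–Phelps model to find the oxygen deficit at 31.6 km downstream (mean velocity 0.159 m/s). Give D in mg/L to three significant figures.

D ≈ 5.28 mg/L

Travel time t = x/v = 31.6 km / (0.159 m/s) = 31600 m / 0.159 m/s = 198700 s = 2.300 d.
k_1 L₀/(k_r−k_1) = 0.384×48.3/(1.78−0.384) = 18.55/1.396 = 13.29 mg/L.
e^(−k_1 t) = e^(−0.384×2.300) = 0.4134; e^(−k_r t) = e^(−1.78×2.300) = 0.01666.
D = 13.29 × (0.4134 − 0.01666) + 0.345 × 0.01666 = 5.271 + 0.005749 = 5.277 mg/L.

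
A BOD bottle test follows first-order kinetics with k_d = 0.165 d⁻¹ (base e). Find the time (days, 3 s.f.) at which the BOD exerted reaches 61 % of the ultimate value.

t ≈ 5.71 d

y/L₀ = 1 − e^(−k_d t) = 0.61 ⇒ e^(−k_d t) = 0.390
t = −ln(0.390) / 0.165 = 0.9416 / 0.165 = 5.707 d.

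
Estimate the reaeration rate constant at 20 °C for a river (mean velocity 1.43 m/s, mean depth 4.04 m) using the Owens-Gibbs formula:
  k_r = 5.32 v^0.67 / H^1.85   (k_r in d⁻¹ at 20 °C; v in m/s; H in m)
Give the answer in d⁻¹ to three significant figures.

k_r ≈ 0.511 d⁻¹

k_r = 5.32 × 1.43^0.67 / 4.04^1.85 = 5.32 × 1.271 / 13.24 = 0.5107 d⁻¹.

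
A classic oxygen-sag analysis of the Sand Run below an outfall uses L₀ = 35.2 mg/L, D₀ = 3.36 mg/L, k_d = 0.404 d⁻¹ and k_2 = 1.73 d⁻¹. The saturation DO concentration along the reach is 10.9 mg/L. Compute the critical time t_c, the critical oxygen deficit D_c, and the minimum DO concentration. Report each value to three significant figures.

t_c ≈ 0.813 d; D_c ≈ 5.92 mg/L; min DO ≈ 4.98 mg/L

With k_2/k_d = 4.282 and 1 − D₀(k_2−k_d)/(k_d L₀) = 0.6867,
t_c = ln(4.282 × 0.6867) / (1.73 − 0.404) = ln(2.941) / 1.326 = 1.079/1.326 = 0.8134 d.
D_c = (k_d/k_2) L₀ e^(−k_d t_c) = (0.404/1.73) × 35.2 × e^(−0.404×0.8134) = 0.2335 × 35.2 × 0.7199 = 5.918 mg/L.
Minimum DO = C_s − D_c = 10.9 − 5.918 = 4.982 mg/L.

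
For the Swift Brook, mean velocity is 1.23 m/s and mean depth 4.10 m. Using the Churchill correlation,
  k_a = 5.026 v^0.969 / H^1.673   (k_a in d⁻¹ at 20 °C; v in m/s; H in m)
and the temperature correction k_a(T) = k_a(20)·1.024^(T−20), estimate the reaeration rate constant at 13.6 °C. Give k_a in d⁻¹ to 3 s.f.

k_a(20) = 5.026 × 1.23^0.969 / 4.10^1.673 = 5.026 × 1.222 / 10.60 = 0.5796 d⁻¹.
k_a(13.6) = 0.5796 × 1.024^(13.6−20) = 0.5796 × 0.8592 = 0.4980 d⁻¹.

k_a ≈ 0.498 d⁻¹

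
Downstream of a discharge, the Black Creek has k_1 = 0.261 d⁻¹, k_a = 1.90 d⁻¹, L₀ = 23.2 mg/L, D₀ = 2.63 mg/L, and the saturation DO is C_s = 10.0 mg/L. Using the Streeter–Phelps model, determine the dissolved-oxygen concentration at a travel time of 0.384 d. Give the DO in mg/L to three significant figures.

DO ≈ 7.17 mg/L

k_1 L₀/(k_a−k_1) = 0.261×23.2/(1.90−0.261) = 6.055/1.639 = 3.694 mg/L.
e^(−k_1 t) = e^(−0.261×0.3840) = 0.9046; e^(−k_a t) = e^(−1.90×0.3840) = 0.4821.
D = 3.694 × (0.9046 − 0.4821) + 2.63 × 0.4821 = 1.561 + 1.268 = 2.829 mg/L.
DO = C_s − D = 10.0 − 2.829 = 7.171 mg/L.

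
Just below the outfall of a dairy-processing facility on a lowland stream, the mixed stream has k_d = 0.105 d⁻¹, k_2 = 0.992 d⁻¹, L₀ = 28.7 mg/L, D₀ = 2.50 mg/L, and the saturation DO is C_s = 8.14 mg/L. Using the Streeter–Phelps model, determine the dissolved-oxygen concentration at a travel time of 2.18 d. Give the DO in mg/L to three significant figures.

k_d L₀/(k_2−k_d) = 0.105×28.7/(0.992−0.105) = 3.013/0.8870 = 3.397 mg/L.
e^(−k_d t) = e^(−0.105×2.180) = 0.7954; e^(−k_2 t) = e^(−0.992×2.180) = 0.1150.
D = 3.397 × (0.7954 − 0.1150) + 2.50 × 0.1150 = 2.312 + 0.2876 = 2.599 mg/L.
DO = C_s − D = 8.14 − 2.599 = 5.541 mg/L.

DO ≈ 5.54 mg/L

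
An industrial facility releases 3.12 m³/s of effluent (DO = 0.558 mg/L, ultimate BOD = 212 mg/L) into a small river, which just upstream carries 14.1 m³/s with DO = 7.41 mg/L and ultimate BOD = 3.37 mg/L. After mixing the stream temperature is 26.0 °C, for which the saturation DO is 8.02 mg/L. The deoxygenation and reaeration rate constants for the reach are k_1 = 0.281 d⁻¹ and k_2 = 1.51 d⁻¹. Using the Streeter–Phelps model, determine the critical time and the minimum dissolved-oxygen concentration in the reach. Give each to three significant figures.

t_c ≈ 1.19 d; minimum DO ≈ 2.54 mg/L

Mixed DO = (14.1×7.41 + 3.12×0.558)/(14.1+3.12) = 106.2/17.22 = 6.169 mg/L.
Mixed L₀ = (14.1×3.37 + 3.12×212)/(17.22) = 709.0/17.22 = 41.17 mg/L.
Initial deficit D₀ = C_s − DO₀ = 8.02 − 6.169 = 1.851 mg/L.
t_c = (1/1.229) ln[(1.51/0.281)(1 − 1.851×1.229/(0.281×41.17))] = 0.8137 × ln(4.317) = 1.190 d.
D_c = (0.281/1.51) × 41.17 × e^(−0.281×1.190) = 0.1861 × 41.17 × 0.7158 = 5.484 mg/L.
Minimum DO = 8.02 − 5.484 = 2.536 mg/L.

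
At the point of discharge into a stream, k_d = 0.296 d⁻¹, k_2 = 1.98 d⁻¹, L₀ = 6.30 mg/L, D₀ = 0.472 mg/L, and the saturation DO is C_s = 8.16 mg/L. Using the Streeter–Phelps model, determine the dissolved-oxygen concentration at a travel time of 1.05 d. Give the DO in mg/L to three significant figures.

DO ≈ 7.43 mg/L

k_d L₀/(k_2−k_d) = 0.296×6.30/(1.98−0.296) = 1.865/1.684 = 1.107 mg/L.
e^(−k_d t) = e^(−0.296×1.050) = 0.7329; e^(−k_2 t) = e^(−1.98×1.050) = 0.1251.
D = 1.107 × (0.7329 − 0.1251) + 0.472 × 0.1251 = 0.6731 + 0.05903 = 0.7321 mg/L.
DO = C_s − D = 8.16 − 0.7321 = 7.428 mg/L.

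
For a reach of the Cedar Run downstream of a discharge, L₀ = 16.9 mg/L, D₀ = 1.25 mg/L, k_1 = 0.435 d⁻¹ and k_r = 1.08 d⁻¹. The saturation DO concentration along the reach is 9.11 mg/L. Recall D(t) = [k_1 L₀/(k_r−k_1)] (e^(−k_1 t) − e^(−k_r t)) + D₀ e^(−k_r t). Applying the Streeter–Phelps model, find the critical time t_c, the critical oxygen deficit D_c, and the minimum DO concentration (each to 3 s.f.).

With k_r/k_1 = 2.483 and 1 − D₀(k_r−k_1)/(k_1 L₀) = 0.8903,
t_c = ln(2.483 × 0.8903) / (1.08 − 0.435) = ln(2.210) / 0.6450 = 0.7932/0.6450 = 1.230 d.
L(t_c) = L₀ e^(−k_1 t_c) = 16.9 × 0.5857 = 9.898 mg/L, and at the critical point k_r D_c = k_1 L, so D_c = (0.435/1.08) × 9.898 = 3.987 mg/L.
Minimum DO = C_s − D_c = 9.11 − 3.987 = 5.123 mg/L.

t_c ≈ 1.23 d; D_c ≈ 3.99 mg/L; min DO ≈ 5.12 mg/L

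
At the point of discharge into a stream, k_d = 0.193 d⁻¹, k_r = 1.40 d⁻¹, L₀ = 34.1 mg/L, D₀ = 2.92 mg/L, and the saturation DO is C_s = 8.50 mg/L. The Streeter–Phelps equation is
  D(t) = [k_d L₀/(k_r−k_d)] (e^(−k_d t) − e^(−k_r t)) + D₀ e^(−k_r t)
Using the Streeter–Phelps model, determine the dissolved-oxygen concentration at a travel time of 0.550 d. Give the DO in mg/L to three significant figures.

k_d L₀/(k_r−k_d) = 0.193×34.1/(1.40−0.193) = 6.581/1.207 = 5.453 mg/L.
e^(−k_d t) = e^(−0.193×0.5500) = 0.8993; e^(−k_r t) = e^(−1.40×0.5500) = 0.4630.
D = 5.453 × (0.8993 − 0.4630) + 2.92 × 0.4630 = 2.379 + 1.352 = 3.731 mg/L.
DO = C_s − D = 8.50 − 3.731 = 4.769 mg/L.

DO ≈ 4.77 mg/L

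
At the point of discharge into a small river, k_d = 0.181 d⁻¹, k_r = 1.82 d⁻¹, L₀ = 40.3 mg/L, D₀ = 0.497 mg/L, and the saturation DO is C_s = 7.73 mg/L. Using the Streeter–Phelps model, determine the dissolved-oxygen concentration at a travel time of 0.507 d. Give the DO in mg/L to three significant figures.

DO ≈ 5.24 mg/L

k_d L₀/(k_r−k_d) = 0.181×40.3/(1.82−0.181) = 7.294/1.639 = 4.450 mg/L.
e^(−k_d t) = e^(−0.181×0.5070) = 0.9123; e^(−k_r t) = e^(−1.82×0.5070) = 0.3974.
D = 4.450 × (0.9123 − 0.3974) + 0.497 × 0.3974 = 2.291 + 0.1975 = 2.489 mg/L.
DO = C_s − D = 7.73 − 2.489 = 5.241 mg/L.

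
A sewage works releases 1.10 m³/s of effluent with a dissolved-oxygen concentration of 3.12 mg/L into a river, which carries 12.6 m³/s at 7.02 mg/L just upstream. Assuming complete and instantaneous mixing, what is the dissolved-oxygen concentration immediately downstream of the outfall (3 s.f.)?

6.71 mg/L

Flow-weighted mixing: C = (Q_r C_r + Q_w C_w)/(Q_r + Q_w)
= (12.6×7.02 + 1.10×3.12)/(12.6 + 1.10) = 91.88/13.70 = 6.707 mg/L.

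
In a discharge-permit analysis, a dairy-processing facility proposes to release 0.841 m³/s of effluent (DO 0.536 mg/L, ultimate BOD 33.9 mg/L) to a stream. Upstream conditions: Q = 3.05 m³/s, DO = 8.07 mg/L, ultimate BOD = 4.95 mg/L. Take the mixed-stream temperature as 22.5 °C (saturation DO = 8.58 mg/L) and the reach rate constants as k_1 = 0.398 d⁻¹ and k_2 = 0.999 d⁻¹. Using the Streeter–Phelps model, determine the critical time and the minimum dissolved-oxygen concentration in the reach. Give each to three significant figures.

Mixed DO = (3.05×8.07 + 0.841×0.536)/(3.05+0.841) = 25.06/3.891 = 6.442 mg/L.
Mixed L₀ = (3.05×4.95 + 0.841×33.9)/(3.891) = 43.61/3.891 = 11.21 mg/L.
Initial deficit D₀ = C_s − DO₀ = 8.58 − 6.442 = 2.138 mg/L.
t_c = (1/0.6010) ln[(0.999/0.398)(1 − 2.138×0.6010/(0.398×11.21))] = 1.664 × ln(1.787) = 0.9658 d.
D_c = (0.398/0.999) × 11.21 × e^(−0.398×0.9658) = 0.3984 × 11.21 × 0.6809 = 3.040 mg/L.
Minimum DO = 8.58 − 3.040 = 5.540 mg/L.

t_c ≈ 0.966 d; minimum DO ≈ 5.54 mg/L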